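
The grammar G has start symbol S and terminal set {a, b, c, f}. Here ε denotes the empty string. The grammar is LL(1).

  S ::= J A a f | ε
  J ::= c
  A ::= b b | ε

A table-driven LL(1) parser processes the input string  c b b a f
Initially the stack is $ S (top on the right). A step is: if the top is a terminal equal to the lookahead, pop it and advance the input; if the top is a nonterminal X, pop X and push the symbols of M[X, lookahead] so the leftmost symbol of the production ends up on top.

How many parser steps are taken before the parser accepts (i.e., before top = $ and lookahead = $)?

8

     Stack      Input        Action
  1  $ S        c b b a f $  expand S ::= J A a f
  2  $ f a A J  c b b a f $  expand J ::= c
  3  $ f a A c  c b b a f $  match c
  4  $ f a A    b b a f $    expand A ::= b b
  5  $ f a b b  b b a f $    match b
  6  $ f a b    b a f $      match b
  7  $ f a      a f $        match a
  8  $ f        f $          match f
Accept reached after 8 steps.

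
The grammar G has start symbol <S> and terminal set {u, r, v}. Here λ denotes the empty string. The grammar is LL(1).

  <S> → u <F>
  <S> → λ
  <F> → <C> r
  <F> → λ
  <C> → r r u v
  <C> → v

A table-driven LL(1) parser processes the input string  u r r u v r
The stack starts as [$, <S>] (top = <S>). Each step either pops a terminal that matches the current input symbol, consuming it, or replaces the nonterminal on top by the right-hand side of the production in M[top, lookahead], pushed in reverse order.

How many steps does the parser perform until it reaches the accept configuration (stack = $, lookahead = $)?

step 1: stack=$ <S>  input=u r r u v r $  — expand <S> → u <F>
step 2: stack=$ <F> u  input=u r r u v r $  — match u
step 3: stack=$ <F>  input=r r u v r $  — expand <F> → <C> r
step 4: stack=$ r <C>  input=r r u v r $  — expand <C> → r r u v
step 5: stack=$ r v u r r  input=r r u v r $  — match r
step 6: stack=$ r v u r  input=r u v r $  — match r
step 7: stack=$ r v u  input=u v r $  — match u
step 8: stack=$ r v  input=v r $  — match v
step 9: stack=$ r  input=r $  — match r
Accept reached after 9 steps.

9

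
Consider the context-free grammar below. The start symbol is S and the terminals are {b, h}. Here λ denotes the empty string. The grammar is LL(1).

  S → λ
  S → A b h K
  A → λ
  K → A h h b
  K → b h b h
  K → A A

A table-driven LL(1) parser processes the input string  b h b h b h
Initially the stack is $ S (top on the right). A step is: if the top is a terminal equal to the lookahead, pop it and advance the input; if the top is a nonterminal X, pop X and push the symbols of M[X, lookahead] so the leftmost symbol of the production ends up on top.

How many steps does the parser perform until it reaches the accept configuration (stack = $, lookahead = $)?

9

     Stack      Input          Action
  1  $ S        b h b h b h $  expand S → A b h K
  2  $ K h b A  b h b h b h $  expand A → λ
  3  $ K h b    b h b h b h $  match b
  4  $ K h      h b h b h $    match h
  5  $ K        b h b h $      expand K → b h b h
  6  $ h b h b  b h b h $      match b
  7  $ h b h    h b h $        match h
  8  $ h b      b h $          match b
  9  $ h        h $            match h
Accept reached after 9 steps.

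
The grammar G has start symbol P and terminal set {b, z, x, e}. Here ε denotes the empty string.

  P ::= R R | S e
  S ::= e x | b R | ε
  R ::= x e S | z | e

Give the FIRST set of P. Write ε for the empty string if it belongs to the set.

FIRST(S): from S::=e x we get {e}; from S::=b R we get {b}; from S::=ε we get {ε}. So FIRST(S) = {ε, b, e}.
FIRST(R): from R::=x e S we get {x}; from R::=z we get {z}; from R::=e we get {e}. So FIRST(R) = {e, x, z}.
FIRST(P): from P::=R R we get {e, x, z}; from P::=S e we get {b, e}. So FIRST(P) = {b, e, x, z}.

{b, e, x, z}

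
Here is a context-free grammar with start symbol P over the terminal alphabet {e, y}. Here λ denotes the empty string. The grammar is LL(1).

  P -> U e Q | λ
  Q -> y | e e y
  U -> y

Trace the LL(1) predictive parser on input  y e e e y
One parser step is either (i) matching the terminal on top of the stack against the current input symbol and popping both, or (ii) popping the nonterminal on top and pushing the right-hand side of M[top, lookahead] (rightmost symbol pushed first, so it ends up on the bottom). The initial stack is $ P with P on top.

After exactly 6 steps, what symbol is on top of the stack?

     Stack    Input        Action
  1  $ P      y e e e y $  expand P -> U e Q
  2  $ Q e U  y e e e y $  expand U -> y
  3  $ Q e y  y e e e y $  match y
  4  $ Q e    e e e y $    match e
  5  $ Q      e e y $      expand Q -> e e y
  6  $ y e e  e e y $      match e
Stack after step 6: $ y e (top = e).

e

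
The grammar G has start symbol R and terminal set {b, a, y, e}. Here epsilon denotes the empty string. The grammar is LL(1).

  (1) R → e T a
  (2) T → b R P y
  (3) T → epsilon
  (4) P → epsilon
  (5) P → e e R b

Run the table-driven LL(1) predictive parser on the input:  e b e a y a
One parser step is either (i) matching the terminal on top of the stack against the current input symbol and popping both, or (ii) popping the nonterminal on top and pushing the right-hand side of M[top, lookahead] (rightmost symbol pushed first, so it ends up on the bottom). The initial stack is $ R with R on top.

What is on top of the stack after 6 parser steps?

T

step 1: stack=$ R  input=e b e a y a $  — expand R → e T a
step 2: stack=$ a T e  input=e b e a y a $  — match e
step 3: stack=$ a T  input=b e a y a $  — expand T → b R P y
step 4: stack=$ a y P R b  input=b e a y a $  — match b
step 5: stack=$ a y P R  input=e a y a $  — expand R → e T a
step 6: stack=$ a y P a T e  input=e a y a $  — match e
Stack after step 6: $ a y P a T (top = T).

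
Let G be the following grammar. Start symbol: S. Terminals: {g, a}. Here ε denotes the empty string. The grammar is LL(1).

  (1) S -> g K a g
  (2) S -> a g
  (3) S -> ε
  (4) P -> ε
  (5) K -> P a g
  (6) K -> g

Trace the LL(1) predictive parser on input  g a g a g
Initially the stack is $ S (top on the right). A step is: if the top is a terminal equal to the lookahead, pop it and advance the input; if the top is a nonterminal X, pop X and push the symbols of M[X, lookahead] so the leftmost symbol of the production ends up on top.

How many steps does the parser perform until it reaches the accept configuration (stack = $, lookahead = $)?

     Stack        Input        Action
  1  $ S          g a g a g $  expand S -> g K a g
  2  $ g a K g    g a g a g $  match g
  3  $ g a K      a g a g $    expand K -> P a g
  4  $ g a g a P  a g a g $    expand P -> ε
  5  $ g a g a    a g a g $    match a
  6  $ g a g      g a g $      match g
  7  $ g a        a g $        match a
  8  $ g          g $          match g
Accept reached after 8 steps.

8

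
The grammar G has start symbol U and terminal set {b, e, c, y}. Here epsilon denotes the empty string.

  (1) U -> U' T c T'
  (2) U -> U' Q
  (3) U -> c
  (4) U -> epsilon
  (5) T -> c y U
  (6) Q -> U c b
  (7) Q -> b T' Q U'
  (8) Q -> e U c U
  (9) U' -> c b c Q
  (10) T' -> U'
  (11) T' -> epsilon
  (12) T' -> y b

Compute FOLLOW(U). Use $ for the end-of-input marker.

{$, b, c, e}

FIRST(T): from T->c y U we get {c}. So FIRST(T) = {c}.
FIRST(U'): from U'->c b c Q we get {c}. So FIRST(U') = {c}.
FIRST(U): from U->U' T c T' we get {c}; from U->U' Q we get {c}; from U->c we get {c}; from U->epsilon we get {epsilon}. So FIRST(U) = {epsilon, c}.
FIRST(T'): from T'->U' we get {c}; from T'->epsilon we get {epsilon}; from T'->y b we get {y}. So FIRST(T') = {epsilon, c, y}.
FIRST(Q): from Q->U c b we get {c}; from Q->b T' Q U' we get {b}; from Q->e U c U we get {e}. So FIRST(Q) = {b, c, e}.
FOLLOW(U) includes $ since U is the start symbol.
FOLLOW(T): in U->U' T c T', T is followed by c T' with FIRST {c}. Thus FOLLOW(T) = {c}.
FOLLOW(U): in T->c y U, the suffix after U is empty, so FOLLOW(U) ⊇ FOLLOW(T) = {c}; in Q->U c b, U is followed by c b with FIRST {c}; in Q->e U c U (occurrence 1), U is followed by c U with FIRST {c}; in Q->e U c U (occurrence 2), the suffix after U is empty, so FOLLOW(U) ⊇ FOLLOW(Q) = {$, b, c, e}. Thus FOLLOW(U) = {$, b, c, e}.
FOLLOW(T'): in U->U' T c T', the suffix after T' is empty, so FOLLOW(T') ⊇ FOLLOW(U) = {$, b, c, e}; in Q->b T' Q U', T' is followed by Q U' with FIRST {b, c, e}. Thus FOLLOW(T') = {$, b, c, e}.
FOLLOW(Q): in U->U' Q, the suffix after Q is empty, so FOLLOW(Q) ⊇ FOLLOW(U) = {$, b, c, e}; in Q->b T' Q U', Q is followed by U' with FIRST {c}; in U'->c b c Q, the suffix after Q is empty, so FOLLOW(Q) ⊇ FOLLOW(U') = {$, b, c, e}. Thus FOLLOW(Q) = {$, b, c, e}.
FOLLOW(U'): in U->U' T c T', U' is followed by T c T' with FIRST {c}; in U->U' Q, U' is followed by Q with FIRST {b, c, e}; in Q->b T' Q U', the suffix after U' is empty, so FOLLOW(U') ⊇ FOLLOW(Q) = {$, b, c, e}; in T'->U', the suffix after U' is empty, so FOLLOW(U') ⊇ FOLLOW(T') = {$, b, c, e}. Thus FOLLOW(U') = {$, b, c, e}.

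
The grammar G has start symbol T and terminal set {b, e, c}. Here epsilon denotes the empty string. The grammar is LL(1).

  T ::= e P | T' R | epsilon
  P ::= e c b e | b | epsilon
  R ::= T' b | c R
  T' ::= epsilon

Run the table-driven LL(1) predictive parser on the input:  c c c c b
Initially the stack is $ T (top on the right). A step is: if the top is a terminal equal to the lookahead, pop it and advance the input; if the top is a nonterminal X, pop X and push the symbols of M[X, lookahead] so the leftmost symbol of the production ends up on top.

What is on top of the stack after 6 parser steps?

R

step 1: stack=$ T  input=c c c c b $  — expand T ::= T' R
step 2: stack=$ R T'  input=c c c c b $  — expand T' ::= epsilon
step 3: stack=$ R  input=c c c c b $  — expand R ::= c R
step 4: stack=$ R c  input=c c c c b $  — match c
step 5: stack=$ R  input=c c c b $  — expand R ::= c R
step 6: stack=$ R c  input=c c c b $  — match c
Stack after step 6: $ R (top = R).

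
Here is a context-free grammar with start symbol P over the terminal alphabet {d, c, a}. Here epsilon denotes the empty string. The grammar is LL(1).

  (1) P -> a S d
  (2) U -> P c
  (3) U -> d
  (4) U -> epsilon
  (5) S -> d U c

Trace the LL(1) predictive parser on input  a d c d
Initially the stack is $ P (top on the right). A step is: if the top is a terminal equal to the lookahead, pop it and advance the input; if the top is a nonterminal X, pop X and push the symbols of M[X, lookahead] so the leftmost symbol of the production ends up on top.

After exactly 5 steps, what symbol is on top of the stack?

c

     Stack      Input      Action
  1  $ P        a d c d $  expand P -> a S d
  2  $ d S a    a d c d $  match a
  3  $ d S      d c d $    expand S -> d U c
  4  $ d c U d  d c d $    match d
  5  $ d c U    c d $      expand U -> epsilon
Stack after step 5: $ d c (top = c).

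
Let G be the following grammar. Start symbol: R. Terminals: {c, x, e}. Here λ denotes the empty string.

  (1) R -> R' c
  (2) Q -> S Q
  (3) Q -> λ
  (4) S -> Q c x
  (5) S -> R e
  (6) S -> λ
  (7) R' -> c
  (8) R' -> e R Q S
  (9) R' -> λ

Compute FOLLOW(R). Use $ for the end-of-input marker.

FIRST(R') = {λ, c, e}
FIRST(R) = {c, e}  (via R' c)
FIRST(Q) = {λ, c, e}  (via S Q)
FIRST(S) = {λ, c, e}  (via Q c x, R e)
FOLLOW(R) includes $ since R is the start symbol.
FOLLOW(R'): in R->R' c, R' is followed by c with FIRST {c}. Thus FOLLOW(R') = {c}.
FOLLOW(R): in S->R e, R is followed by e with FIRST {e}; in R'->e R Q S, R is followed by Q S with FIRST {λ, c, e}; in R'->e R Q S, the suffix after R is nullable, so FOLLOW(R) ⊇ FOLLOW(R') = {c}. Thus FOLLOW(R) = {$, c, e}.
FOLLOW(Q): in Q->S Q, the suffix after Q is empty (adds nothing new); in S->Q c x, Q is followed by c x with FIRST {c}; in R'->e R Q S, Q is followed by S with FIRST {λ, c, e}; in R'->e R Q S, the suffix after Q is nullable, so FOLLOW(Q) ⊇ FOLLOW(R') = {c}. Thus FOLLOW(Q) = {c, e}.
FOLLOW(S): in Q->S Q, S is followed by Q with FIRST {λ, c, e}; in Q->S Q, the suffix after S is nullable, so FOLLOW(S) ⊇ FOLLOW(Q) = {c, e}; in R'->e R Q S, the suffix after S is empty, so FOLLOW(S) ⊇ FOLLOW(R') = {c}. Thus FOLLOW(S) = {c, e}.

{$, c, e}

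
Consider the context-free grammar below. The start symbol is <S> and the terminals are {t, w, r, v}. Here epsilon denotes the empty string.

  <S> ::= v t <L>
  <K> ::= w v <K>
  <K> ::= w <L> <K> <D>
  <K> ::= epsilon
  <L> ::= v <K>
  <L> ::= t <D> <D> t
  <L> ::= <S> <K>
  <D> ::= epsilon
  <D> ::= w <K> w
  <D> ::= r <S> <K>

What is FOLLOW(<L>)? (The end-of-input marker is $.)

FIRST(<S>) = {v}
FIRST(<K>) = {epsilon, w}
FIRST(<D>) = {epsilon, r, w}
FIRST(<L>) = {t, v}  (via <S> <K>)
FOLLOW(<S>) includes $ since <S> is the start symbol.
FOLLOW(<S>): in <L>::=<S> <K>, <S> is followed by <K> with FIRST {epsilon, w}; in <L>::=<S> <K>, the suffix after <S> is nullable, so FOLLOW(<S>) ⊇ FOLLOW(<L>) = {$, r, t, w}; in <D>::=r <S> <K>, <S> is followed by <K> with FIRST {epsilon, w}; in <D>::=r <S> <K>, the suffix after <S> is nullable, so FOLLOW(<S>) ⊇ FOLLOW(<D>) = {$, r, t, w}. Thus FOLLOW(<S>) = {$, r, t, w}.
FOLLOW(<K>): in <K>::=w v <K>, the suffix after <K> is empty (adds nothing new); in <K>::=w <L> <K> <D>, <K> is followed by <D> with FIRST {epsilon, r, w}; in <K>::=w <L> <K> <D>, the suffix after <K> is nullable (adds nothing new); in <L>::=v <K>, the suffix after <K> is empty, so FOLLOW(<K>) ⊇ FOLLOW(<L>) = {$, r, t, w}; in <L>::=<S> <K>, the suffix after <K> is empty, so FOLLOW(<K>) ⊇ FOLLOW(<L>) = {$, r, t, w}; in <D>::=w <K> w, <K> is followed by w with FIRST {w}; in <D>::=r <S> <K>, the suffix after <K> is empty, so FOLLOW(<K>) ⊇ FOLLOW(<D>) = {$, r, t, w}. Thus FOLLOW(<K>) = {$, r, t, w}.
FOLLOW(<L>): in <S>::=v t <L>, the suffix after <L> is empty, so FOLLOW(<L>) ⊇ FOLLOW(<S>) = {$, r, t, w}; in <K>::=w <L> <K> <D>, <L> is followed by <K> <D> with FIRST {epsilon, r, w}; in <K>::=w <L> <K> <D>, the suffix after <L> is nullable, so FOLLOW(<L>) ⊇ FOLLOW(<K>) = {$, r, t, w}. Thus FOLLOW(<L>) = {$, r, t, w}.
FOLLOW(<D>): in <K>::=w <L> <K> <D>, the suffix after <D> is empty, so FOLLOW(<D>) ⊇ FOLLOW(<K>) = {$, r, t, w}; in <L>::=t <D> <D> t (occurrence 1), <D> is followed by <D> t with FIRST {r, t, w}; in <L>::=t <D> <D> t (occurrence 2), <D> is followed by t with FIRST {t}. Thus FOLLOW(<D>) = {$, r, t, w}.

{$, r, t, w}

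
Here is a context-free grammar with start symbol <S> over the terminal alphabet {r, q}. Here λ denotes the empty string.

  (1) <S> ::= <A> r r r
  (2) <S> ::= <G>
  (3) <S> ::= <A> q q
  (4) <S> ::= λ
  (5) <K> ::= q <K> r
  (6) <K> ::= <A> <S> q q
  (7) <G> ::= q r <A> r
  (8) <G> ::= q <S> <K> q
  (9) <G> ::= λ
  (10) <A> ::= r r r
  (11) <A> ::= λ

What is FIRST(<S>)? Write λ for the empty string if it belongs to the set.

{λ, q, r}

FIRST(<G>): from <G>::=q r <A> r we get {q}; from <G>::=q <S> <K> q we get {q}; from <G>::=λ we get {λ}. So FIRST(<G>) = {λ, q}.
FIRST(<A>): from <A>::=r r r we get {r}; from <A>::=λ we get {λ}. So FIRST(<A>) = {λ, r}.
FIRST(<S>): from <S>::=<A> r r r we get {r}; from <S>::=<G> we get {λ, q}; from <S>::=<A> q q we get {q, r}; from <S>::=λ we get {λ}. So FIRST(<S>) = {λ, q, r}.
FIRST(<K>): from <K>::=q <K> r we get {q}; from <K>::=<A> <S> q q we get {q, r}. So FIRST(<K>) = {q, r}.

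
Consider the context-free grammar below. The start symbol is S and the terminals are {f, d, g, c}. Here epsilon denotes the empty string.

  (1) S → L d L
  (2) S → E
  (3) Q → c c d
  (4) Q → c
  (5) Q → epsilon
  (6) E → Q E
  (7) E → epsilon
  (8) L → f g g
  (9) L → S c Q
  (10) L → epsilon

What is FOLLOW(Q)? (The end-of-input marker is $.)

{$, c, d}

FIRST(Q) = {epsilon, c}
FIRST(E) = {epsilon, c}  (via Q E)
FIRST(S) = {epsilon, c, d, f}  (via L d L, E)
FIRST(L) = {epsilon, c, d, f}  (via S c Q)
FOLLOW(S) includes $ since S is the start symbol.
FOLLOW(S): in L→S c Q, S is followed by c Q with FIRST {c}. Thus FOLLOW(S) = {$, c}.
FOLLOW(E): in S→E, the suffix after E is empty, so FOLLOW(E) ⊇ FOLLOW(S) = {$, c}; in E→Q E, the suffix after E is empty (adds nothing new). Thus FOLLOW(E) = {$, c}.
FOLLOW(L): in S→L d L (occurrence 1), L is followed by d L with FIRST {d}; in S→L d L (occurrence 2), the suffix after L is empty, so FOLLOW(L) ⊇ FOLLOW(S) = {$, c}. Thus FOLLOW(L) = {$, c, d}.
FOLLOW(Q): in E→Q E, Q is followed by E with FIRST {epsilon, c}; in E→Q E, the suffix after Q is nullable, so FOLLOW(Q) ⊇ FOLLOW(E) = {$, c}; in L→S c Q, the suffix after Q is empty, so FOLLOW(Q) ⊇ FOLLOW(L) = {$, c, d}. Thus FOLLOW(Q) = {$, c, d}.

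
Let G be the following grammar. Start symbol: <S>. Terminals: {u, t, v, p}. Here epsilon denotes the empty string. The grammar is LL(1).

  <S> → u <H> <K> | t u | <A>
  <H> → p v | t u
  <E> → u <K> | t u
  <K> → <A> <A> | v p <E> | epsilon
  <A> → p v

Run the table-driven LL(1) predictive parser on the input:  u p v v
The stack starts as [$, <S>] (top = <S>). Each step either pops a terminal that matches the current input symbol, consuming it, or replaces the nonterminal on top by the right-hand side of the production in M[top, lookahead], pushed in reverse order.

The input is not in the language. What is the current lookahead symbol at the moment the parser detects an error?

     Stack        Input      Action
  1  $ <S>        u p v v $  expand <S> → u <H> <K>
  2  $ <K> <H> u  u p v v $  match u
  3  $ <K> <H>    p v v $    expand <H> → p v
  4  $ <K> v p    p v v $    match p
  5  $ <K> v      v v $      match v
  6  $ <K>        v $        expand <K> → v p <E>
  7  $ <E> p v    v $        match v
  8  $ <E> p      $          error: top is terminal p but lookahead is $

$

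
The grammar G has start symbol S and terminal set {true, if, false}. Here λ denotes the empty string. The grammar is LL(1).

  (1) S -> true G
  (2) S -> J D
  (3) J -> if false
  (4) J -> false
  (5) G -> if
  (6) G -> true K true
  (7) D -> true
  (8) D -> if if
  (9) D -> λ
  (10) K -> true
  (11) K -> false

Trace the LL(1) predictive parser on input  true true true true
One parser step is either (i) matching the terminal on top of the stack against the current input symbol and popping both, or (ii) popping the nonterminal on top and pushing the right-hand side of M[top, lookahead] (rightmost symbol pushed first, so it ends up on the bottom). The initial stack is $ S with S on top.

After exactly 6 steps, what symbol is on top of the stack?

true

     Stack          Input                  Action
  1  $ S            true true true true $  expand S -> true G
  2  $ G true       true true true true $  match true
  3  $ G            true true true $       expand G -> true K true
  4  $ true K true  true true true $       match true
  5  $ true K       true true $            expand K -> true
  6  $ true true    true true $            match true
Stack after step 6: $ true (top = true).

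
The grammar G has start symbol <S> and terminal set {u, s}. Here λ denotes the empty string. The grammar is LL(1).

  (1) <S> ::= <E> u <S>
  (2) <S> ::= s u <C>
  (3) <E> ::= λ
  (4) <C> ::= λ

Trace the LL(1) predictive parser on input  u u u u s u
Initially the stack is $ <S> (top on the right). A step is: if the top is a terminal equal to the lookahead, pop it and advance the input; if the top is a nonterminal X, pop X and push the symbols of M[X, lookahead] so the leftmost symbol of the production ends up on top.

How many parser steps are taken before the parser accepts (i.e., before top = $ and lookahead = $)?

      Stack        Input          Action
   1  $ <S>        u u u u s u $  expand <S> ::= <E> u <S>
   2  $ <S> u <E>  u u u u s u $  expand <E> ::= λ
   3  $ <S> u      u u u u s u $  match u
   4  $ <S>        u u u s u $    expand <S> ::= <E> u <S>
   5  $ <S> u <E>  u u u s u $    expand <E> ::= λ
   6  $ <S> u      u u u s u $    match u
   7  $ <S>        u u s u $      expand <S> ::= <E> u <S>
   8  $ <S> u <E>  u u s u $      expand <E> ::= λ
   9  $ <S> u      u u s u $      match u
  10  $ <S>        u s u $        expand <S> ::= <E> u <S>
  11  $ <S> u <E>  u s u $        expand <E> ::= λ
  12  $ <S> u      u s u $        match u
  13  $ <S>        s u $          expand <S> ::= s u <C>
  14  $ <C> u s    s u $          match s
  15  $ <C> u      u $            match u
  16  $ <C>        $              expand <C> ::= λ
Accept reached after 16 steps.

16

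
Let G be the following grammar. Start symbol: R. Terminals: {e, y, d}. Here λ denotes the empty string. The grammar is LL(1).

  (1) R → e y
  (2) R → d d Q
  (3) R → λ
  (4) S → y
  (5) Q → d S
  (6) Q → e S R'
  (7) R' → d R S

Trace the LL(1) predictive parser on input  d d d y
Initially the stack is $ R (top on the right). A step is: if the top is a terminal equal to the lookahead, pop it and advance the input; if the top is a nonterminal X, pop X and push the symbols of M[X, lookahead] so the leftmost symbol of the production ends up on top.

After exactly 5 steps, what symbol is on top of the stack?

     Stack    Input      Action
  1  $ R      d d d y $  expand R → d d Q
  2  $ Q d d  d d d y $  match d
  3  $ Q d    d d y $    match d
  4  $ Q      d y $      expand Q → d S
  5  $ S d    d y $      match d
Stack after step 5: $ S (top = S).

S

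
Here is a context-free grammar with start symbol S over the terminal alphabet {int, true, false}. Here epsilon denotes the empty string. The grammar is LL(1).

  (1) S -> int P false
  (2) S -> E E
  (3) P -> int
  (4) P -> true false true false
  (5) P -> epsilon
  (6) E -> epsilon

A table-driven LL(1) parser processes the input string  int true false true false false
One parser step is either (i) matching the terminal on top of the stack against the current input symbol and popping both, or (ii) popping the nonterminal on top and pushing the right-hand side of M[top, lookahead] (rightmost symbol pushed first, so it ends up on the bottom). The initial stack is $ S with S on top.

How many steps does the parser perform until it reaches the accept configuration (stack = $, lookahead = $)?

8

step 1: stack=$ S  input=int true false true false false $  — expand S -> int P false
step 2: stack=$ false P int  input=int true false true false false $  — match int
step 3: stack=$ false P  input=true false true false false $  — expand P -> true false true false
step 4: stack=$ false false true false true  input=true false true false false $  — match true
step 5: stack=$ false false true false  input=false true false false $  — match false
step 6: stack=$ false false true  input=true false false $  — match true
step 7: stack=$ false false  input=false false $  — match false
step 8: stack=$ false  input=false $  — match false
Accept reached after 8 steps.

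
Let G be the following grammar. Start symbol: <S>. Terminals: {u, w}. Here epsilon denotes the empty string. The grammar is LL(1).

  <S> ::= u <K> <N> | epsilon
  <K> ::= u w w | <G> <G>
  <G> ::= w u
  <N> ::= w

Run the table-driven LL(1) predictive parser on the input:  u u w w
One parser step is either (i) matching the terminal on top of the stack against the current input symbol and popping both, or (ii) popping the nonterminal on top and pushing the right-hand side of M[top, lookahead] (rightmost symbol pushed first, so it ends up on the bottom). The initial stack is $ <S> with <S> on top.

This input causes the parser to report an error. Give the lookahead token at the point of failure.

     Stack        Input      Action
  1  $ <S>        u u w w $  expand <S> ::= u <K> <N>
  2  $ <N> <K> u  u u w w $  match u
  3  $ <N> <K>    u w w $    expand <K> ::= u w w
  4  $ <N> w w u  u w w $    match u
  5  $ <N> w w    w w $      match w
  6  $ <N> w      w $        match w
  7  $ <N>        $          error: M[<N>, $] is empty

$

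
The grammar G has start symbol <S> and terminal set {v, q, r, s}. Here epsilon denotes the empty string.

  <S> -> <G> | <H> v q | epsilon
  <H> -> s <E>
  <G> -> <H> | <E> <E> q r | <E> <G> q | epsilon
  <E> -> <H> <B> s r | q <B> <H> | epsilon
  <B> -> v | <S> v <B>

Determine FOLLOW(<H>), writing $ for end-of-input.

{$, q, s, v}

FIRST(<H>): from <H>->s <E> we get {s}. So FIRST(<H>) = {s}.
FIRST(<E>): from <E>-><H> <B> s r we get {s}; from <E>->q <B> <H> we get {q}; from <E>->epsilon we get {epsilon}. So FIRST(<E>) = {epsilon, q, s}.
FIRST(<G>): from <G>-><H> we get {s}; from <G>-><E> <E> q r we get {q, s}; from <G>-><E> <G> q we get {q, s}; from <G>->epsilon we get {epsilon}. So FIRST(<G>) = {epsilon, q, s}.
FIRST(<S>): from <S>-><G> we get {epsilon, q, s}; from <S>-><H> v q we get {s}; from <S>->epsilon we get {epsilon}. So FIRST(<S>) = {epsilon, q, s}.
FIRST(<B>): from <B>->v we get {v}; from <B>-><S> v <B> we get {q, s, v}. So FIRST(<B>) = {q, s, v}.
FOLLOW(<S>) includes $ since <S> is the start symbol.
FOLLOW(<S>): in <B>-><S> v <B>, <S> is followed by v <B> with FIRST {v}. Thus FOLLOW(<S>) = {$, v}.
FOLLOW(<G>): in <S>-><G>, the suffix after <G> is empty, so FOLLOW(<G>) ⊇ FOLLOW(<S>) = {$, v}; in <G>-><E> <G> q, <G> is followed by q with FIRST {q}. Thus FOLLOW(<G>) = {$, q, v}.
FOLLOW(<B>): in <E>-><H> <B> s r, <B> is followed by s r with FIRST {s}; in <E>->q <B> <H>, <B> is followed by <H> with FIRST {s}; in <B>-><S> v <B>, the suffix after <B> is empty (adds nothing new). Thus FOLLOW(<B>) = {s}.
FOLLOW(<H>): in <S>-><H> v q, <H> is followed by v q with FIRST {v}; in <G>-><H>, the suffix after <H> is empty, so FOLLOW(<H>) ⊇ FOLLOW(<G>) = {$, q, v}; in <E>-><H> <B> s r, <H> is followed by <B> s r with FIRST {q, s, v}; in <E>->q <B> <H>, the suffix after <H> is empty, so FOLLOW(<H>) ⊇ FOLLOW(<E>) = {$, q, s, v}. Thus FOLLOW(<H>) = {$, q, s, v}.
FOLLOW(<E>): in <H>->s <E>, the suffix after <E> is empty, so FOLLOW(<E>) ⊇ FOLLOW(<H>) = {$, q, s, v}; in <G>-><E> <E> q r (occurrence 1), <E> is followed by <E> q r with FIRST {q, s}; in <G>-><E> <E> q r (occurrence 2), <E> is followed by q r with FIRST {q}; in <G>-><E> <G> q, <E> is followed by <G> q with FIRST {q, s}. Thus FOLLOW(<E>) = {$, q, s, v}.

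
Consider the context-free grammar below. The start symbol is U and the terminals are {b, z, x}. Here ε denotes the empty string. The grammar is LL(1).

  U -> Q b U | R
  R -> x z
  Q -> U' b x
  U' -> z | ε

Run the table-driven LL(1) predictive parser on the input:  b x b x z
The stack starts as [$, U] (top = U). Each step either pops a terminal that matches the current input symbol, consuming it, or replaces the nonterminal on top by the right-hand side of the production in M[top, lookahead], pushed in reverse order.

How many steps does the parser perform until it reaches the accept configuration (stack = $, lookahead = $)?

10

step 1: stack=$ U  input=b x b x z $  — expand U -> Q b U
step 2: stack=$ U b Q  input=b x b x z $  — expand Q -> U' b x
step 3: stack=$ U b x b U'  input=b x b x z $  — expand U' -> ε
step 4: stack=$ U b x b  input=b x b x z $  — match b
step 5: stack=$ U b x  input=x b x z $  — match x
step 6: stack=$ U b  input=b x z $  — match b
step 7: stack=$ U  input=x z $  — expand U -> R
step 8: stack=$ R  input=x z $  — expand R -> x z
step 9: stack=$ z x  input=x z $  — match x
step 10: stack=$ z  input=z $  — match z
Accept reached after 10 steps.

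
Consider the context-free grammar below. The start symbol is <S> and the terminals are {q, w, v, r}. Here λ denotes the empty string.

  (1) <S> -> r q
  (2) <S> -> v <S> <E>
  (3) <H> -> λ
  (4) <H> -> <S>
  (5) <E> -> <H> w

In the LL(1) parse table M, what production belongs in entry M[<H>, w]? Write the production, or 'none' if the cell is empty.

FIRST(<S>): from <S>->r q we get {r}; from <S>->v <S> <E> we get {v}. So FIRST(<S>) = {r, v}.
FIRST(<H>): from <H>->λ we get {λ}; from <H>-><S> we get {r, v}. So FIRST(<H>) = {λ, r, v}.
FIRST(<E>): from <E>-><H> w we get {r, v, w}. So FIRST(<E>) = {r, v, w}.
FOLLOW(<S>) includes $ since <S> is the start symbol.
FOLLOW(<H>): in <E>-><H> w, <H> is followed by w with FIRST {w}. Thus FOLLOW(<H>) = {w}.
For <H> -> λ: FIRST(λ) = {λ}, so it goes in M[<H>, t] for t ∈ {}; since λ ∈ FIRST, also for every t ∈ FOLLOW(<H>) = {w}.
For <H> -> <S>: FIRST(<S>) = {r, v}, so it goes in M[<H>, t] for t ∈ {r, v}.

<H> -> λ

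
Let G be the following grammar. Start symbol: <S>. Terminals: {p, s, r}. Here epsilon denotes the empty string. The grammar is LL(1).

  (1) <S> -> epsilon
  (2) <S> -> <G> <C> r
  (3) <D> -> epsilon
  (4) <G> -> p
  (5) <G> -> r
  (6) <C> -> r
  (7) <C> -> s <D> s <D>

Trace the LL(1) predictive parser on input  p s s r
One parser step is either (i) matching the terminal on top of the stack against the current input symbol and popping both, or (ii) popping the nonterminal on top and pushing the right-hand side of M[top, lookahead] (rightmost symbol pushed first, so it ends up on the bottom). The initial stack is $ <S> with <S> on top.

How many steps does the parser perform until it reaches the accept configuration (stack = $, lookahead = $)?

9

step 1: stack=$ <S>  input=p s s r $  — expand <S> -> <G> <C> r
step 2: stack=$ r <C> <G>  input=p s s r $  — expand <G> -> p
step 3: stack=$ r <C> p  input=p s s r $  — match p
step 4: stack=$ r <C>  input=s s r $  — expand <C> -> s <D> s <D>
step 5: stack=$ r <D> s <D> s  input=s s r $  — match s
step 6: stack=$ r <D> s <D>  input=s r $  — expand <D> -> epsilon
step 7: stack=$ r <D> s  input=s r $  — match s
step 8: stack=$ r <D>  input=r $  — expand <D> -> epsilon
step 9: stack=$ r  input=r $  — match r
Accept reached after 9 steps.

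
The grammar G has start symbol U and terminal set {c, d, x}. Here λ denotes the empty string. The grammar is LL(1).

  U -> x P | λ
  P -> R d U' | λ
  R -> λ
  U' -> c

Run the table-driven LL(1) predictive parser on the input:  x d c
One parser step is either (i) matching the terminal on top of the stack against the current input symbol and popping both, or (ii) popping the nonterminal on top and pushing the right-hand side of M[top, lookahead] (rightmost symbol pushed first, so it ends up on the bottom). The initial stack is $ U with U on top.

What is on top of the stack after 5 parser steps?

step 1: stack=$ U  input=x d c $  — expand U -> x P
step 2: stack=$ P x  input=x d c $  — match x
step 3: stack=$ P  input=d c $  — expand P -> R d U'
step 4: stack=$ U' d R  input=d c $  — expand R -> λ
step 5: stack=$ U' d  input=d c $  — match d
Stack after step 5: $ U' (top = U').

U'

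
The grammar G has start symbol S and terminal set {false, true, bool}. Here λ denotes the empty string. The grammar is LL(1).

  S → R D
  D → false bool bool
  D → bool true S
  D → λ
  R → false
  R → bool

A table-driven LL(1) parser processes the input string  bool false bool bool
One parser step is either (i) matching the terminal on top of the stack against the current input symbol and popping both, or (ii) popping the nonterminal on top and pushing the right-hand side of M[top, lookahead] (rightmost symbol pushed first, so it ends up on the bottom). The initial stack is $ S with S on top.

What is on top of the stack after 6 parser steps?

bool

     Stack              Input                   Action
  1  $ S                bool false bool bool $  expand S → R D
  2  $ D R              bool false bool bool $  expand R → bool
  3  $ D bool           bool false bool bool $  match bool
  4  $ D                false bool bool $       expand D → false bool bool
  5  $ bool bool false  false bool bool $       match false
  6  $ bool bool        bool bool $             match bool
Stack after step 6: $ bool (top = bool).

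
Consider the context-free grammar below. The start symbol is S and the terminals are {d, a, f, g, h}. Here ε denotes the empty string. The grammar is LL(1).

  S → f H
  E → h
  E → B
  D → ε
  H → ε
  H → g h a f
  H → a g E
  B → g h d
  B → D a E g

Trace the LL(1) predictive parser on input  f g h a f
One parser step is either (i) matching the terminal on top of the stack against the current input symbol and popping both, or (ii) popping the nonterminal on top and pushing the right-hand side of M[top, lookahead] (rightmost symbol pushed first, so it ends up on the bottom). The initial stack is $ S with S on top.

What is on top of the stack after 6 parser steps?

f

step 1: stack=$ S  input=f g h a f $  — expand S → f H
step 2: stack=$ H f  input=f g h a f $  — match f
step 3: stack=$ H  input=g h a f $  — expand H → g h a f
step 4: stack=$ f a h g  input=g h a f $  — match g
step 5: stack=$ f a h  input=h a f $  — match h
step 6: stack=$ f a  input=a f $  — match a
Stack after step 6: $ f (top = f).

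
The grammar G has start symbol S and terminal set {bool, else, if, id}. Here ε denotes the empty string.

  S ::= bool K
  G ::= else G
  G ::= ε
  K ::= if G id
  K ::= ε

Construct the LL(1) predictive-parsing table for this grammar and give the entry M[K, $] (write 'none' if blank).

K ::= ε

FIRST(S) = {bool}
FIRST(G) = {ε, else}
FIRST(K) = {ε, if}
FOLLOW(S) includes $ since S is the start symbol.
FOLLOW(S): S appears on no right-hand side. Thus FOLLOW(S) = {$}.
FOLLOW(K): in S::=bool K, the suffix after K is empty, so FOLLOW(K) ⊇ FOLLOW(S) = {$}. Thus FOLLOW(K) = {$}.
For K ::= if G id: FIRST(if G id) = {if}, so it goes in M[K, t] for t ∈ {if}.
For K ::= ε: FIRST(ε) = {ε}, so it goes in M[K, t] for t ∈ {}; since ε ∈ FIRST, also for every t ∈ FOLLOW(K) = {$}.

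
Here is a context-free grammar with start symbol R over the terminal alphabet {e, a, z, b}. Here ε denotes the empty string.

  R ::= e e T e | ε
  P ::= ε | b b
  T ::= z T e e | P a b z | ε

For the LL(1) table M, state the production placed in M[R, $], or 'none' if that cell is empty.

R ::= ε

FIRST(R): from R::=e e T e we get {e}; from R::=ε we get {ε}. So FIRST(R) = {ε, e}.
FIRST(P): from P::=ε we get {ε}; from P::=b b we get {b}. So FIRST(P) = {ε, b}.
FIRST(T): from T::=z T e e we get {z}; from T::=P a b z we get {a, b}; from T::=ε we get {ε}. So FIRST(T) = {ε, a, b, z}.
FOLLOW(R) includes $ since R is the start symbol.
FOLLOW(R): R appears on no right-hand side. Thus FOLLOW(R) = {$}.
For R ::= e e T e: FIRST(e e T e) = {e}, so it goes in M[R, t] for t ∈ {e}.
For R ::= ε: FIRST(ε) = {ε}, so it goes in M[R, t] for t ∈ {}; since ε ∈ FIRST, also for every t ∈ FOLLOW(R) = {$}.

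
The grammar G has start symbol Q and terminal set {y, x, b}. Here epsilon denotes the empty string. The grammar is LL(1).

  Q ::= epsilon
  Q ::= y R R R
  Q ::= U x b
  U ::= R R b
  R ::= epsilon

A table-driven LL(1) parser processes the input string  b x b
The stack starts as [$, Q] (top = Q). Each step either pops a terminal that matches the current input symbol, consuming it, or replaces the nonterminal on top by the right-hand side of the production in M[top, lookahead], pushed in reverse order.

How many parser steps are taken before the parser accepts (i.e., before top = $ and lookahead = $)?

7

step 1: stack=$ Q  input=b x b $  — expand Q ::= U x b
step 2: stack=$ b x U  input=b x b $  — expand U ::= R R b
step 3: stack=$ b x b R R  input=b x b $  — expand R ::= epsilon
step 4: stack=$ b x b R  input=b x b $  — expand R ::= epsilon
step 5: stack=$ b x b  input=b x b $  — match b
step 6: stack=$ b x  input=x b $  — match x
step 7: stack=$ b  input=b $  — match b
Accept reached after 7 steps.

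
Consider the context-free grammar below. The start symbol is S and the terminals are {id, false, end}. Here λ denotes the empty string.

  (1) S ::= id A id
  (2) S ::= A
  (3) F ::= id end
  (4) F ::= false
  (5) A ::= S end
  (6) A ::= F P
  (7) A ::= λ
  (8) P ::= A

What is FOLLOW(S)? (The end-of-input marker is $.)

FIRST(F) = {false, id}
FIRST(S) = {λ, end, false, id}  (via A)
FIRST(A) = {λ, end, false, id}  (via S end, F P)
FIRST(P) = {λ, end, false, id}  (via A)
FOLLOW(S) includes $ since S is the start symbol.
FOLLOW(S): in A::=S end, S is followed by end with FIRST {end}. Thus FOLLOW(S) = {$, end}.
FOLLOW(F): in A::=F P, F is followed by P with FIRST {λ, end, false, id}; in A::=F P, the suffix after F is nullable, so FOLLOW(F) ⊇ FOLLOW(A) = {$, end, id}. Thus FOLLOW(F) = {$, end, false, id}.
FOLLOW(A): in S::=id A id, A is followed by id with FIRST {id}; in S::=A, the suffix after A is empty, so FOLLOW(A) ⊇ FOLLOW(S) = {$, end}; in P::=A, the suffix after A is empty, so FOLLOW(A) ⊇ FOLLOW(P) = {$, end, id}. Thus FOLLOW(A) = {$, end, id}.
FOLLOW(P): in A::=F P, the suffix after P is empty, so FOLLOW(P) ⊇ FOLLOW(A) = {$, end, id}. Thus FOLLOW(P) = {$, end, id}.

{$, end}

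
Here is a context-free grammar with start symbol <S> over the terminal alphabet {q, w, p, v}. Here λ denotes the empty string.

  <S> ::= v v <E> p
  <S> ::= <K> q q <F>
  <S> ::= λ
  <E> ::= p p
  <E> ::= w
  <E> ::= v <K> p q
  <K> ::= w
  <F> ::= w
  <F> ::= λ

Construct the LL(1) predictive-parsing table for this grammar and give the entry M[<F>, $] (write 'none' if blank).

<F> ::= λ

FIRST(<E>) = {p, v, w}
FIRST(<K>) = {w}
FIRST(<F>) = {λ, w}
FIRST(<S>) = {λ, v, w}  (via <K> q q <F>)
FOLLOW(<S>) includes $ since <S> is the start symbol.
FOLLOW(<S>): <S> appears on no right-hand side. Thus FOLLOW(<S>) = {$}.
FOLLOW(<F>): in <S>::=<K> q q <F>, the suffix after <F> is empty, so FOLLOW(<F>) ⊇ FOLLOW(<S>) = {$}. Thus FOLLOW(<F>) = {$}.
For <F> ::= w: FIRST(w) = {w}, so it goes in M[<F>, t] for t ∈ {w}.
For <F> ::= λ: FIRST(λ) = {λ}, so it goes in M[<F>, t] for t ∈ {}; since λ ∈ FIRST, also for every t ∈ FOLLOW(<F>) = {$}.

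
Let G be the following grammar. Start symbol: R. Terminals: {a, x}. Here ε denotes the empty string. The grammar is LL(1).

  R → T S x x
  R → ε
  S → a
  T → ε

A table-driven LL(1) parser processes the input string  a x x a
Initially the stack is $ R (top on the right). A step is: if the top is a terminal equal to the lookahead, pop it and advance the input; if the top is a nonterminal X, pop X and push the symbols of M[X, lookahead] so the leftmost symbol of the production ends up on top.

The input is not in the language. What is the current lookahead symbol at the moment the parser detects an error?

     Stack      Input      Action
  1  $ R        a x x a $  expand R → T S x x
  2  $ x x S T  a x x a $  expand T → ε
  3  $ x x S    a x x a $  expand S → a
  4  $ x x a    a x x a $  match a
  5  $ x x      x x a $    match x
  6  $ x        x a $      match x
  7  $          a $        error: stack empty but input remains

a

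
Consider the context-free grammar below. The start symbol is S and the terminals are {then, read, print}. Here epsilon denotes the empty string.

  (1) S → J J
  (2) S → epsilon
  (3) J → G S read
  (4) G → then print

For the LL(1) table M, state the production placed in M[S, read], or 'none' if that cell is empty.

FIRST(G) = {then}
FIRST(J) = {then}  (via G S read)
FIRST(S) = {epsilon, then}  (via J J)
FOLLOW(S) includes $ since S is the start symbol.
FOLLOW(S): in J→G S read, S is followed by read with FIRST {read}. Thus FOLLOW(S) = {$, read}.
For S → J J: FIRST(J J) = {then}, so it goes in M[S, t] for t ∈ {then}.
For S → epsilon: FIRST(epsilon) = {epsilon}, so it goes in M[S, t] for t ∈ {}; since epsilon ∈ FIRST, also for every t ∈ FOLLOW(S) = {$, read}.

S → epsilon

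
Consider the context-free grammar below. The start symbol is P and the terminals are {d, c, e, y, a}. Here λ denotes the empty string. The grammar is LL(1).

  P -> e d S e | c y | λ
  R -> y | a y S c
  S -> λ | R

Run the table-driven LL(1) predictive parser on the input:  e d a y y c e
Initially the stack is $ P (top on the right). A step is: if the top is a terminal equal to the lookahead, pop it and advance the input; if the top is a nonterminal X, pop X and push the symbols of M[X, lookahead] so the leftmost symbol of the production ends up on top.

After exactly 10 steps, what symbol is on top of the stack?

c

      Stack        Input            Action
   1  $ P          e d a y y c e $  expand P -> e d S e
   2  $ e S d e    e d a y y c e $  match e
   3  $ e S d      d a y y c e $    match d
   4  $ e S        a y y c e $      expand S -> R
   5  $ e R        a y y c e $      expand R -> a y S c
   6  $ e c S y a  a y y c e $      match a
   7  $ e c S y    y y c e $        match y
   8  $ e c S      y c e $          expand S -> R
   9  $ e c R      y c e $          expand R -> y
  10  $ e c y      y c e $          match y
Stack after step 10: $ e c (top = c).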